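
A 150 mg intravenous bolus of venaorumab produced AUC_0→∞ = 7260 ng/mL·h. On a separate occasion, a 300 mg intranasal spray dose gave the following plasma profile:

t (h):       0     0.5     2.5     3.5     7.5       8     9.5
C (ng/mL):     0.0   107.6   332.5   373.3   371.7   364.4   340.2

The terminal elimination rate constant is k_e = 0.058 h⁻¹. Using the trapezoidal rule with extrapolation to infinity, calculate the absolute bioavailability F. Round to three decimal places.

Trapezoidal AUC_0→9.5 (intranasal spray):
  [0→0.5]: (0.0+107.6)/2 × 0.5 = 26.9
  [0.5→2.5]: (107.6+332.5)/2 × 2 = 440.1
  [2.5→3.5]: (332.5+373.3)/2 × 1 = 352.9
  [3.5→7.5]: (373.3+371.7)/2 × 4 = 1490.0
  [7.5→8]: (371.7+364.4)/2 × 0.5 = 184.025
  [8→9.5]: (364.4+340.2)/2 × 1.5 = 528.45
  Sum = 3022.375 ng/mL·h
Tail: C_last/k_e = 340.2/0.058 = 5865.517
AUC_0→∞ (intranasal spray) = 3022.375 + 5865.517 = 8887.892 ng/mL·h
F = (AUC_ev/D_ev)/(AUC_iv/D_iv) = (8887.892/300)/(7260/150) = 29.6263/48.4 = 0.6121

F = 0.612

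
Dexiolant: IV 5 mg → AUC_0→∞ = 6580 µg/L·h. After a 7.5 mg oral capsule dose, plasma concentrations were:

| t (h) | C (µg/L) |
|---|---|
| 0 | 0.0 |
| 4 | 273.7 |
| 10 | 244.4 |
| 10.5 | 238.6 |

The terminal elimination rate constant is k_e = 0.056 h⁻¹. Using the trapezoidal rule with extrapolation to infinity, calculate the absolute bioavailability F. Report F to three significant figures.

Trapezoidal AUC_0→10.5 (oral capsule):
  [0→4]: (0.0+273.7)/2 × 4 = 547.4
  [4→10]: (273.7+244.4)/2 × 6 = 1554.3
  [10→10.5]: (244.4+238.6)/2 × 0.5 = 120.75
  Sum = 2222.45 µg/L·h
Tail: C_last/k_e = 238.6/0.056 = 4260.714
AUC_0→∞ (oral capsule) = 2222.45 + 4260.714 = 6483.164 µg/L·h
F = (AUC_ev/D_ev)/(AUC_iv/D_iv) = (6483.164/7.5)/(6580/5) = 864.422/1316 = 0.6569

F = 0.657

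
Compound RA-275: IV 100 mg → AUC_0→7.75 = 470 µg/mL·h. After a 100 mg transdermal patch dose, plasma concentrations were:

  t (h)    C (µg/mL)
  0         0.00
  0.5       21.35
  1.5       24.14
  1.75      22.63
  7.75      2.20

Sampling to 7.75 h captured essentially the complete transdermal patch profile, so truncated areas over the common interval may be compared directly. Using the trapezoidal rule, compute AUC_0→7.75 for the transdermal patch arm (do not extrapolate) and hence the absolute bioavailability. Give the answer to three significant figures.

Trapezoidal AUC_0→7.75 (transdermal patch):
  [0→0.5]: (0.00+21.35)/2 × 0.5 = 5.3375
  [0.5→1.5]: (21.35+24.14)/2 × 1 = 22.745
  [1.5→1.75]: (24.14+22.63)/2 × 0.25 = 5.84625
  [1.75→7.75]: (22.63+2.20)/2 × 6 = 74.49
  Sum = 108.41875 µg/mL·h
F = (AUC_ev/D_ev)/(AUC_iv/D_iv) = (108.41875/100)/(470/100) = 1.0841875/4.7 = 0.2307

F = 0.231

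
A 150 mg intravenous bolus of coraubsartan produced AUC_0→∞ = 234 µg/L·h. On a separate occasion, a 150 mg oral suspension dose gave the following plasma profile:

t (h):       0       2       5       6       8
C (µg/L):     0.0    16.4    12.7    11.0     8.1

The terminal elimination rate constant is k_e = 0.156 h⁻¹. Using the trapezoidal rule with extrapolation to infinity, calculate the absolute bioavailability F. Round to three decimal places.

F = 0.611

Trapezoidal AUC_0→8 (oral suspension):
  [0→2]: (0.0+16.4)/2 × 2 = 16.4
  [2→5]: (16.4+12.7)/2 × 3 = 43.65
  [5→6]: (12.7+11.0)/2 × 1 = 11.85
  [6→8]: (11.0+8.1)/2 × 2 = 19.1
  Sum = 91.0 µg/L·h
Tail: C_last/k_e = 8.1/0.156 = 51.923
AUC_0→∞ (oral suspension) = 91.0 + 51.923 = 142.923 µg/L·h
F = (AUC_ev/D_ev)/(AUC_iv/D_iv) = (142.923/150)/(234/150) = 0.95282/1.56 = 0.6108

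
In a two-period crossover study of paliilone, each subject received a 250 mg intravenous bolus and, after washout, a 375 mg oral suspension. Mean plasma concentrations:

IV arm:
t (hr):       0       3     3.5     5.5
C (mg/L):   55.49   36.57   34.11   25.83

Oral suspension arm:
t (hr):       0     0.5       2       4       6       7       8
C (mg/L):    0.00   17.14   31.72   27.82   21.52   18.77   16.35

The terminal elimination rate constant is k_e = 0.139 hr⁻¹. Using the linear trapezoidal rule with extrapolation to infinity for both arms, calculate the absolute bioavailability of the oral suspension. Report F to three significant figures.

F = 0.507

Trapezoidal AUC_0→5.5 (IV):
  [0→3]: (55.49+36.57)/2 × 3 = 138.09
  [3→3.5]: (36.57+34.11)/2 × 0.5 = 17.67
  [3.5→5.5]: (34.11+25.83)/2 × 2 = 59.94
  Sum = 215.7 mg/L·hr
IV tail: 25.83/0.139 = 185.827; AUC_iv,0→∞ = 215.7 + 185.827 = 401.527 mg/L·hr
Trapezoidal AUC_0→8 (oral suspension):
  [0→0.5]: (0.00+17.14)/2 × 0.5 = 4.285
  [0.5→2]: (17.14+31.72)/2 × 1.5 = 36.645
  [2→4]: (31.72+27.82)/2 × 2 = 59.54
  [4→6]: (27.82+21.52)/2 × 2 = 49.34
  [6→7]: (21.52+18.77)/2 × 1 = 20.145
  [7→8]: (18.77+16.35)/2 × 1 = 17.56
  Sum = 187.515 mg/L·hr
oral suspension tail: 16.35/0.139 = 117.626; AUC_ev,0→∞ = 187.515 + 117.626 = 305.141 mg/L·hr
F = (AUC_ev/D_ev)/(AUC_iv/D_iv) = (305.141/375)/(401.527/250) = 0.813709/1.606108 = 0.5066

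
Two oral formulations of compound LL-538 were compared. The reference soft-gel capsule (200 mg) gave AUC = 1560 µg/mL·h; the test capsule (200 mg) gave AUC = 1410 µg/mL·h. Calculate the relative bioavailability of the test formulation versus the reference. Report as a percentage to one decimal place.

F_rel = 90.4%

F_rel = (AUC_test/D_test) / (AUC_ref/D_ref)
      = (1410/200) / (1560/200)
      = 7.05 / 7.8 = 0.9038 = 90.38%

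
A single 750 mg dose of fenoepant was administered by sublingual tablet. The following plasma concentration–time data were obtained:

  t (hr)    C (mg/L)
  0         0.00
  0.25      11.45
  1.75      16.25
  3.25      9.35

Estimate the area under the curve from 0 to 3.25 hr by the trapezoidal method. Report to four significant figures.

Trapezoidal AUC_0→3.25:
  [0→0.25]: (0.00+11.45)/2 × 0.25 = 1.43125
  [0.25→1.75]: (11.45+16.25)/2 × 1.5 = 20.775
  [1.75→3.25]: (16.25+9.35)/2 × 1.5 = 19.2
  Sum = 41.40625 mg/L·hr

AUC = 41.41 mg/L·hr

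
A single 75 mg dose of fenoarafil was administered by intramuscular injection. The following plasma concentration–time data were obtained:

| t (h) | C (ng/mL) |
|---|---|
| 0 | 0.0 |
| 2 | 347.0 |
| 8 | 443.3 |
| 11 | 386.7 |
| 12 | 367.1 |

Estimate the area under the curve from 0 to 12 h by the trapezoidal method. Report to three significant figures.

Trapezoidal AUC_0→12:
  [0→2]: (0.0+347.0)/2 × 2 = 347.0
  [2→8]: (347.0+443.3)/2 × 6 = 2370.9
  [8→11]: (443.3+386.7)/2 × 3 = 1245.0
  [11→12]: (386.7+367.1)/2 × 1 = 376.9
  Sum = 4339.8 ng/mL·h

AUC = 4340 ng/mL·h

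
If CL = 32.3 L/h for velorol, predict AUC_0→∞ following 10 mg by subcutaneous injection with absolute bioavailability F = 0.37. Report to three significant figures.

AUC_0→∞ = F × Dose / CL
        = 0.37 × 10 / 32.3 = 0.114551 mg/L·h

AUC = 0.115 mg/L·h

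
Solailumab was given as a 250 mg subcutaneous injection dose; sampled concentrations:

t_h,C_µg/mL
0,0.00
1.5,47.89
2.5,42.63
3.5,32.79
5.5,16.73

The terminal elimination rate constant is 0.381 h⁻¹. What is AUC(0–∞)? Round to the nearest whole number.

Trapezoidal AUC_0→5.5:
  [0→1.5]: (0.00+47.89)/2 × 1.5 = 35.9175
  [1.5→2.5]: (47.89+42.63)/2 × 1 = 45.26
  [2.5→3.5]: (42.63+32.79)/2 × 1 = 37.71
  [3.5→5.5]: (32.79+16.73)/2 × 2 = 49.52
  Sum = 168.4075 µg/mL·h
Extrapolated tail: C_last / k_e = 16.73 / 0.381 = 43.911
AUC_0→∞ = 168.4075 + 43.911 = 212.3185 µg/mL·h

AUC = 212 µg/mL·h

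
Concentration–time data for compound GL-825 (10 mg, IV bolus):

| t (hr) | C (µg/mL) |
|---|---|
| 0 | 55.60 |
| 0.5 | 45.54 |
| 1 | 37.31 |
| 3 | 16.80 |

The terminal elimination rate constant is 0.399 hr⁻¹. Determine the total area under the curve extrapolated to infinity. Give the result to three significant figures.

Trapezoidal AUC_0→3:
  [0→0.5]: (55.60+45.54)/2 × 0.5 = 25.285
  [0.5→1]: (45.54+37.31)/2 × 0.5 = 20.7125
  [1→3]: (37.31+16.80)/2 × 2 = 54.11
  Sum = 100.1075 µg/mL·hr
Extrapolated tail: C_last / k_e = 16.80 / 0.399 = 42.105
AUC_0→∞ = 100.1075 + 42.105 = 142.2125 µg/mL·hr

AUC = 142 µg/mL·hr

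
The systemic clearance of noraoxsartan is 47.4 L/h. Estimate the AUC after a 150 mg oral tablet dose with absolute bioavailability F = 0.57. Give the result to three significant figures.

AUC_0→∞ = F × Dose / CL
        = 0.57 × 150 / 47.4 = 1.8038 mg/L·h

AUC = 1.80 mg/L·h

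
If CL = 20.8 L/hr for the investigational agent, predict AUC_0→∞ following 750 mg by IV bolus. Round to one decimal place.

AUC_0→∞ = Dose_iv / CL
        = 750 / 20.8 = 36.0577 mg/L·hr

AUC = 36.1 mg/L·hr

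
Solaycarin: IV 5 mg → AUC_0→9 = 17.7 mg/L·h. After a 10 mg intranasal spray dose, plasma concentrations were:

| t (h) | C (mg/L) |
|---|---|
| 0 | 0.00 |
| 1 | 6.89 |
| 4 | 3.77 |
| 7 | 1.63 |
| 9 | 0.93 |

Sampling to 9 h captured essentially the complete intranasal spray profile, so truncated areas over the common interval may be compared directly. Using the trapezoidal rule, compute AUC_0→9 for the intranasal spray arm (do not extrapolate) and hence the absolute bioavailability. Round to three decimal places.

F = 0.850

Trapezoidal AUC_0→9 (intranasal spray):
  [0→1]: (0.00+6.89)/2 × 1 = 3.445
  [1→4]: (6.89+3.77)/2 × 3 = 15.99
  [4→7]: (3.77+1.63)/2 × 3 = 8.1
  [7→9]: (1.63+0.93)/2 × 2 = 2.56
  Sum = 30.095 mg/L·h
F = (AUC_ev/D_ev)/(AUC_iv/D_iv) = (30.095/10)/(17.7/5) = 3.0095/3.54 = 0.8501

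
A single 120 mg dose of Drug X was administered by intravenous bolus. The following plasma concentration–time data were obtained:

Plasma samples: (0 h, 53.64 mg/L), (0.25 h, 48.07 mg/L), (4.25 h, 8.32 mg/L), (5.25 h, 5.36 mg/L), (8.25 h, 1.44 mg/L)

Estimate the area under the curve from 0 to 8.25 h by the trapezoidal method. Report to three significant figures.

Trapezoidal AUC_0→8.25:
  [0→0.25]: (53.64+48.07)/2 × 0.25 = 12.71375
  [0.25→4.25]: (48.07+8.32)/2 × 4 = 112.78
  [4.25→5.25]: (8.32+5.36)/2 × 1 = 6.84
  [5.25→8.25]: (5.36+1.44)/2 × 3 = 10.2
  Sum = 142.53375 mg/L·h

AUC = 143 mg/L·h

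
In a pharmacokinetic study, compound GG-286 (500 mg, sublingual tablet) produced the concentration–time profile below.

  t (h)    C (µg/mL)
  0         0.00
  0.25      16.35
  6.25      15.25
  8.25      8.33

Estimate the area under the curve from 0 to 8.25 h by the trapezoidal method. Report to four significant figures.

AUC = 120.4 µg/mL·h

Trapezoidal AUC_0→8.25:
  [0→0.25]: (0.00+16.35)/2 × 0.25 = 2.04375
  [0.25→6.25]: (16.35+15.25)/2 × 6 = 94.8
  [6.25→8.25]: (15.25+8.33)/2 × 2 = 23.58
  Sum = 120.42375 µg/mL·h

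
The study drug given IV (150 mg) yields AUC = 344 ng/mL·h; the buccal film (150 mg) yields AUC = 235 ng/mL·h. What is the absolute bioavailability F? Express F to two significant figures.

F = 0.68

F = (AUC_ev / D_ev) / (AUC_iv / D_iv)
  = (235/150) / (344/150)
  = 1.56667 / 2.29333 = 0.6831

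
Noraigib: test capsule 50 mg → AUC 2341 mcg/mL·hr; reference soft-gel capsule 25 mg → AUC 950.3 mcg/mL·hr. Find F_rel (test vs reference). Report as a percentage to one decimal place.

F_rel = (AUC_test/D_test) / (AUC_ref/D_ref)
      = (2341/50) / (950.3/25)
      = 46.82 / 38.012 = 1.2317 = 123.17%

F_rel = 123.2%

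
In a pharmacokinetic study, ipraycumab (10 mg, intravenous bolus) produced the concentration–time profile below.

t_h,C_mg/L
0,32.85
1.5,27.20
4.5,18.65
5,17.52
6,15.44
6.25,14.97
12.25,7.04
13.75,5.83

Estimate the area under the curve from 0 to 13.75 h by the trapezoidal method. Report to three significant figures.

AUC = 219 mg/L·h

Trapezoidal AUC_0→13.75:
  [0→1.5]: (32.85+27.20)/2 × 1.5 = 45.0375
  [1.5→4.5]: (27.20+18.65)/2 × 3 = 68.775
  [4.5→5]: (18.65+17.52)/2 × 0.5 = 9.0425
  [5→6]: (17.52+15.44)/2 × 1 = 16.48
  [6→6.25]: (15.44+14.97)/2 × 0.25 = 3.80125
  [6.25→12.25]: (14.97+7.04)/2 × 6 = 66.03
  [12.25→13.75]: (7.04+5.83)/2 × 1.5 = 9.6525
  Sum = 218.81875 mg/L·h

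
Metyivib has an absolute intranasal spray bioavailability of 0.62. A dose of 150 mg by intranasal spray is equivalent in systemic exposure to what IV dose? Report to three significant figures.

Systemic exposure from an extravascular dose = F × D_ev, so the equivalent IV dose is F × D_ev.
D_iv = F × D_ev = 0.62 × 150 = 93 mg

D_iv = 93.0 mg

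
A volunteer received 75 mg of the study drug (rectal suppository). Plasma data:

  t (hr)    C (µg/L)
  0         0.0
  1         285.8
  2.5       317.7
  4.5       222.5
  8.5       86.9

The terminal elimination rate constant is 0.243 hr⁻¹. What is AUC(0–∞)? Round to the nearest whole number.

Trapezoidal AUC_0→8.5:
  [0→1]: (0.0+285.8)/2 × 1 = 142.9
  [1→2.5]: (285.8+317.7)/2 × 1.5 = 452.625
  [2.5→4.5]: (317.7+222.5)/2 × 2 = 540.2
  [4.5→8.5]: (222.5+86.9)/2 × 4 = 618.8
  Sum = 1754.525 µg/L·hr
Extrapolated tail: C_last / k_e = 86.9 / 0.243 = 357.613
AUC_0→∞ = 1754.525 + 357.613 = 2112.138 µg/L·hr

AUC = 2112 µg/L·hr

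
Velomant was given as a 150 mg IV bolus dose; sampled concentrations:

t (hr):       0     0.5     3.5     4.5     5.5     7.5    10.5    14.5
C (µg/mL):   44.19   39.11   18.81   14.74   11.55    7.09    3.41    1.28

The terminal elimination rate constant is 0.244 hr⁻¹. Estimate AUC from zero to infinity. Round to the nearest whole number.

AUC = 187 µg/mL·hr

Trapezoidal AUC_0→14.5:
  [0→0.5]: (44.19+39.11)/2 × 0.5 = 20.825
  [0.5→3.5]: (39.11+18.81)/2 × 3 = 86.88
  [3.5→4.5]: (18.81+14.74)/2 × 1 = 16.775
  [4.5→5.5]: (14.74+11.55)/2 × 1 = 13.145
  [5.5→7.5]: (11.55+7.09)/2 × 2 = 18.64
  [7.5→10.5]: (7.09+3.41)/2 × 3 = 15.75
  [10.5→14.5]: (3.41+1.28)/2 × 4 = 9.38
  Sum = 181.395 µg/mL·hr
Extrapolated tail: C_last / k_e = 1.28 / 0.244 = 5.246
AUC_0→∞ = 181.395 + 5.246 = 186.641 µg/mL·hr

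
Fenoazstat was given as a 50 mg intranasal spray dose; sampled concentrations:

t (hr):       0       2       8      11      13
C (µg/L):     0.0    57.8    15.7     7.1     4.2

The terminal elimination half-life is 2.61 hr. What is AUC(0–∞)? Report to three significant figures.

AUC = 340 µg/L·hr

Trapezoidal AUC_0→13:
  [0→2]: (0.0+57.8)/2 × 2 = 57.8
  [2→8]: (57.8+15.7)/2 × 6 = 220.5
  [8→11]: (15.7+7.1)/2 × 3 = 34.2
  [11→13]: (7.1+4.2)/2 × 2 = 11.3
  Sum = 323.8 µg/L·hr
k_e = ln2 / t½ = 0.693147 / 2.61 = 0.2656 hr^-1
Extrapolated tail: C_last / k_e = 4.2 / 0.2656 = 15.813
AUC_0→∞ = 323.8 + 15.813 = 339.613 µg/L·hr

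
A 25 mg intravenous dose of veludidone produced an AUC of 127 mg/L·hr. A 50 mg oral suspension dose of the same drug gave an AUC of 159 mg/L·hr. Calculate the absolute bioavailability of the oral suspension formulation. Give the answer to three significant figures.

F = 0.626

F = (AUC_ev / D_ev) / (AUC_iv / D_iv)
  = (159/50) / (127/25)
  = 3.18 / 5.08 = 0.6260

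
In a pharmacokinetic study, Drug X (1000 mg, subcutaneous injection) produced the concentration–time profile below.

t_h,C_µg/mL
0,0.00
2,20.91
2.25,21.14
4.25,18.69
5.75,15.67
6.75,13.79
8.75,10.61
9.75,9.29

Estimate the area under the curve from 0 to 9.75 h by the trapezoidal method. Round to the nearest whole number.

AUC = 141 µg/mL·h

Trapezoidal AUC_0→9.75:
  [0→2]: (0.00+20.91)/2 × 2 = 20.91
  [2→2.25]: (20.91+21.14)/2 × 0.25 = 5.25625
  [2.25→4.25]: (21.14+18.69)/2 × 2 = 39.83
  [4.25→5.75]: (18.69+15.67)/2 × 1.5 = 25.77
  [5.75→6.75]: (15.67+13.79)/2 × 1 = 14.73
  [6.75→8.75]: (13.79+10.61)/2 × 2 = 24.4
  [8.75→9.75]: (10.61+9.29)/2 × 1 = 9.95
  Sum = 140.84625 µg/mL·h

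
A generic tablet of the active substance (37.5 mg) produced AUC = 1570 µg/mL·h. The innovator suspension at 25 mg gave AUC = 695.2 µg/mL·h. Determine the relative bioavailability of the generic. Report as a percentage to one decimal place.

F_rel = 150.6%

F_rel = (AUC_test/D_test) / (AUC_ref/D_ref)
      = (1570/37.5) / (695.2/25)
      = 41.8667 / 27.808 = 1.5056 = 150.56%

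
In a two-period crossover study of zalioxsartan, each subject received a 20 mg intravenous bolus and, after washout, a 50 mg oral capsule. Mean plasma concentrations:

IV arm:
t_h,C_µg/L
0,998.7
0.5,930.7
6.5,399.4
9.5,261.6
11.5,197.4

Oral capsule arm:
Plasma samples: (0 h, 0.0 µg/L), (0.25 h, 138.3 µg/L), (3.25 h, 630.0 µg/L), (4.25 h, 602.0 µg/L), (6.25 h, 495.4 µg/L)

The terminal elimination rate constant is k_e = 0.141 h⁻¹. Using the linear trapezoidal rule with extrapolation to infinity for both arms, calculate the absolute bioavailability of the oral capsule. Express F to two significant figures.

Trapezoidal AUC_0→11.5 (IV):
  [0→0.5]: (998.7+930.7)/2 × 0.5 = 482.35
  [0.5→6.5]: (930.7+399.4)/2 × 6 = 3990.3
  [6.5→9.5]: (399.4+261.6)/2 × 3 = 991.5
  [9.5→11.5]: (261.6+197.4)/2 × 2 = 459.0
  Sum = 5923.15 µg/L·h
IV tail: 197.4/0.141 = 1400.000; AUC_iv,0→∞ = 5923.15 + 1400.000 = 7323.15 µg/L·h
Trapezoidal AUC_0→6.25 (oral capsule):
  [0→0.25]: (0.0+138.3)/2 × 0.25 = 17.2875
  [0.25→3.25]: (138.3+630.0)/2 × 3 = 1152.45
  [3.25→4.25]: (630.0+602.0)/2 × 1 = 616.0
  [4.25→6.25]: (602.0+495.4)/2 × 2 = 1097.4
  Sum = 2883.1375 µg/L·h
oral capsule tail: 495.4/0.141 = 3513.475; AUC_ev,0→∞ = 2883.1375 + 3513.475 = 6396.6125 µg/L·h
F = (AUC_ev/D_ev)/(AUC_iv/D_iv) = (6396.6125/50)/(7323.15/20) = 127.93225/366.1575 = 0.3494

F = 0.35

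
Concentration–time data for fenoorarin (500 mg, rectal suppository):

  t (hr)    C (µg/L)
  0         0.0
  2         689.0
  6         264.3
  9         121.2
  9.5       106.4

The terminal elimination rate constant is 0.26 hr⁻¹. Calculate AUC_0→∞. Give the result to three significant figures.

Trapezoidal AUC_0→9.5:
  [0→2]: (0.0+689.0)/2 × 2 = 689.0
  [2→6]: (689.0+264.3)/2 × 4 = 1906.6
  [6→9]: (264.3+121.2)/2 × 3 = 578.25
  [9→9.5]: (121.2+106.4)/2 × 0.5 = 56.9
  Sum = 3230.75 µg/L·hr
Extrapolated tail: C_last / k_e = 106.4 / 0.26 = 409.231
AUC_0→∞ = 3230.75 + 409.231 = 3639.981 µg/L·hr

AUC = 3640 µg/L·hr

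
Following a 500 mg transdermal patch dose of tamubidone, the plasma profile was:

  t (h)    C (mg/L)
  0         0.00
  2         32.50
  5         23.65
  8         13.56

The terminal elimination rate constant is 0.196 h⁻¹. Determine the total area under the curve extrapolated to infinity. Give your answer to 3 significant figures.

AUC = 242 mg/L·h

Trapezoidal AUC_0→8:
  [0→2]: (0.00+32.50)/2 × 2 = 32.5
  [2→5]: (32.50+23.65)/2 × 3 = 84.225
  [5→8]: (23.65+13.56)/2 × 3 = 55.815
  Sum = 172.54 mg/L·h
Extrapolated tail: C_last / k_e = 13.56 / 0.196 = 69.184
AUC_0→∞ = 172.54 + 69.184 = 241.724 mg/L·h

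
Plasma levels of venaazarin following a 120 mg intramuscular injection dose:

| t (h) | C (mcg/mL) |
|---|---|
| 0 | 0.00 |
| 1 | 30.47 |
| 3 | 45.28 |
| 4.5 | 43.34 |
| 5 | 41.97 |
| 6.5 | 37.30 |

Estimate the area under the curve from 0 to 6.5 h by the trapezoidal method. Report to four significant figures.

Trapezoidal AUC_0→6.5:
  [0→1]: (0.00+30.47)/2 × 1 = 15.235
  [1→3]: (30.47+45.28)/2 × 2 = 75.75
  [3→4.5]: (45.28+43.34)/2 × 1.5 = 66.465
  [4.5→5]: (43.34+41.97)/2 × 0.5 = 21.3275
  [5→6.5]: (41.97+37.30)/2 × 1.5 = 59.4525
  Sum = 238.23 mcg/mL·h

AUC = 238.2 mcg/mL·h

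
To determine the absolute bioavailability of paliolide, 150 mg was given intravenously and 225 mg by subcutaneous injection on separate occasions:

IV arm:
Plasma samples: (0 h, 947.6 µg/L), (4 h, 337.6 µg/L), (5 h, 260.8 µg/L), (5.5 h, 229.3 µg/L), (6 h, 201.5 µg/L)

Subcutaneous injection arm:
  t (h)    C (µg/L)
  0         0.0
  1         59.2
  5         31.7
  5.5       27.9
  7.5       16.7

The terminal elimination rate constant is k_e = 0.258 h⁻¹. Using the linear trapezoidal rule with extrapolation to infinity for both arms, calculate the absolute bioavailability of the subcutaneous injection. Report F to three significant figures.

Trapezoidal AUC_0→6 (IV):
  [0→4]: (947.6+337.6)/2 × 4 = 2570.4
  [4→5]: (337.6+260.8)/2 × 1 = 299.2
  [5→5.5]: (260.8+229.3)/2 × 0.5 = 122.525
  [5.5→6]: (229.3+201.5)/2 × 0.5 = 107.7
  Sum = 3099.825 µg/L·h
IV tail: 201.5/0.258 = 781.008; AUC_iv,0→∞ = 3099.825 + 781.008 = 3880.833 µg/L·h
Trapezoidal AUC_0→7.5 (subcutaneous injection):
  [0→1]: (0.0+59.2)/2 × 1 = 29.6
  [1→5]: (59.2+31.7)/2 × 4 = 181.8
  [5→5.5]: (31.7+27.9)/2 × 0.5 = 14.9
  [5.5→7.5]: (27.9+16.7)/2 × 2 = 44.6
  Sum = 270.9 µg/L·h
subcutaneous injection tail: 16.7/0.258 = 64.729; AUC_ev,0→∞ = 270.9 + 64.729 = 335.629 µg/L·h
F = (AUC_ev/D_ev)/(AUC_iv/D_iv) = (335.629/225)/(3880.833/150) = 1.49168/25.87222 = 0.0577

F = 0.0577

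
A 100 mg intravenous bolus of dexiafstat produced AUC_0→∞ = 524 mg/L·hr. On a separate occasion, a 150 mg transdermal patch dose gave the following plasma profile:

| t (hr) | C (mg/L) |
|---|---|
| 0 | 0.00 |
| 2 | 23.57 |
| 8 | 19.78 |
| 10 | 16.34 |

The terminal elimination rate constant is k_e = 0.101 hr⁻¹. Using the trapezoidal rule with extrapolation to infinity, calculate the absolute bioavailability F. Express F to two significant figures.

Trapezoidal AUC_0→10 (transdermal patch):
  [0→2]: (0.00+23.57)/2 × 2 = 23.57
  [2→8]: (23.57+19.78)/2 × 6 = 130.05
  [8→10]: (19.78+16.34)/2 × 2 = 36.12
  Sum = 189.74 mg/L·hr
Tail: C_last/k_e = 16.34/0.101 = 161.782
AUC_0→∞ (transdermal patch) = 189.74 + 161.782 = 351.522 mg/L·hr
F = (AUC_ev/D_ev)/(AUC_iv/D_iv) = (351.522/150)/(524/100) = 2.34348/5.24 = 0.4472

F = 0.45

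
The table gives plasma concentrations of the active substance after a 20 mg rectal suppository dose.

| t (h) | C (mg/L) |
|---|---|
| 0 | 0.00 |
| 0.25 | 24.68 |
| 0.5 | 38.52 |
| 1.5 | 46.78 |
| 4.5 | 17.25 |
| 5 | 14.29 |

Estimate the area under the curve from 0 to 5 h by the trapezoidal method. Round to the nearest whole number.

Trapezoidal AUC_0→5:
  [0→0.25]: (0.00+24.68)/2 × 0.25 = 3.085
  [0.25→0.5]: (24.68+38.52)/2 × 0.25 = 7.9
  [0.5→1.5]: (38.52+46.78)/2 × 1 = 42.65
  [1.5→4.5]: (46.78+17.25)/2 × 3 = 96.045
  [4.5→5]: (17.25+14.29)/2 × 0.5 = 7.885
  Sum = 157.565 mg/L·h

AUC = 158 mg/L·h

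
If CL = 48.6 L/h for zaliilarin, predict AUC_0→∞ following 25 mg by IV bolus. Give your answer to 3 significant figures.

AUC = 0.514 mg/L·h

AUC_0→∞ = Dose_iv / CL
        = 25 / 48.6 = 0.514403 mg/L·h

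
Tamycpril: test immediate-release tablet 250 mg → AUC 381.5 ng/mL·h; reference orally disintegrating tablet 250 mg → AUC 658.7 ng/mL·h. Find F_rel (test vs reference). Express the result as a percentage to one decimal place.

F_rel = 57.9%

F_rel = (AUC_test/D_test) / (AUC_ref/D_ref)
      = (381.5/250) / (658.7/250)
      = 1.526 / 2.6348 = 0.5792 = 57.92%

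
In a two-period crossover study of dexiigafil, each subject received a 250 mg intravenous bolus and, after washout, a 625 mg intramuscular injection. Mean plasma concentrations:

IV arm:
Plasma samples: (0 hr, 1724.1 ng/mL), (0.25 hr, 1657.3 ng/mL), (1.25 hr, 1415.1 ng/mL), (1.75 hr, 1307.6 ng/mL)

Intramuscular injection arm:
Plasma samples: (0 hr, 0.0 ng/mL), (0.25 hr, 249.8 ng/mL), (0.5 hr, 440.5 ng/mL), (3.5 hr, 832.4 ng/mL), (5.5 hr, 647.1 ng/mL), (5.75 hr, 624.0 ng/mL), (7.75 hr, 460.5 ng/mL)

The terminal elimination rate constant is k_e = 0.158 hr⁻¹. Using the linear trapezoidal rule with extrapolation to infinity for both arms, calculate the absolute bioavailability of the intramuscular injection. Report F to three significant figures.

Trapezoidal AUC_0→1.75 (IV):
  [0→0.25]: (1724.1+1657.3)/2 × 0.25 = 422.675
  [0.25→1.25]: (1657.3+1415.1)/2 × 1 = 1536.2
  [1.25→1.75]: (1415.1+1307.6)/2 × 0.5 = 680.675
  Sum = 2639.55 ng/mL·hr
IV tail: 1307.6/0.158 = 8275.949; AUC_iv,0→∞ = 2639.55 + 8275.949 = 10915.499 ng/mL·hr
Trapezoidal AUC_0→7.75 (intramuscular injection):
  [0→0.25]: (0.0+249.8)/2 × 0.25 = 31.225
  [0.25→0.5]: (249.8+440.5)/2 × 0.25 = 86.2875
  [0.5→3.5]: (440.5+832.4)/2 × 3 = 1909.35
  [3.5→5.5]: (832.4+647.1)/2 × 2 = 1479.5
  [5.5→5.75]: (647.1+624.0)/2 × 0.25 = 158.8875
  [5.75→7.75]: (624.0+460.5)/2 × 2 = 1084.5
  Sum = 4749.75 ng/mL·hr
intramuscular injection tail: 460.5/0.158 = 2914.557; AUC_ev,0→∞ = 4749.75 + 2914.557 = 7664.307 ng/mL·hr
F = (AUC_ev/D_ev)/(AUC_iv/D_iv) = (7664.307/625)/(10915.499/250) = 12.2629/43.661996 = 0.2809

F = 0.281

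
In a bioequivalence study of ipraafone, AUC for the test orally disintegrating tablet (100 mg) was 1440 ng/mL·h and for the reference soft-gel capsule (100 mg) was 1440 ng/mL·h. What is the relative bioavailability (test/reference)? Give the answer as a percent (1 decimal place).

F_rel = 100.0%

F_rel = (AUC_test/D_test) / (AUC_ref/D_ref)
      = (1440/100) / (1440/100)
      = 14.4 / 14.4 = 1.0000 = 100.00%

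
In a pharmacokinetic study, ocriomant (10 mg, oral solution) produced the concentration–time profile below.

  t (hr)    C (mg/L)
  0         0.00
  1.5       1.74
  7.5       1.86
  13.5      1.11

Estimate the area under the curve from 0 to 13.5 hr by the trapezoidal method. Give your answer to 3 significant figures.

Trapezoidal AUC_0→13.5:
  [0→1.5]: (0.00+1.74)/2 × 1.5 = 1.305
  [1.5→7.5]: (1.74+1.86)/2 × 6 = 10.8
  [7.5→13.5]: (1.86+1.11)/2 × 6 = 8.91
  Sum = 21.015 mg/L·hr

AUC = 21.0 mg/L·hr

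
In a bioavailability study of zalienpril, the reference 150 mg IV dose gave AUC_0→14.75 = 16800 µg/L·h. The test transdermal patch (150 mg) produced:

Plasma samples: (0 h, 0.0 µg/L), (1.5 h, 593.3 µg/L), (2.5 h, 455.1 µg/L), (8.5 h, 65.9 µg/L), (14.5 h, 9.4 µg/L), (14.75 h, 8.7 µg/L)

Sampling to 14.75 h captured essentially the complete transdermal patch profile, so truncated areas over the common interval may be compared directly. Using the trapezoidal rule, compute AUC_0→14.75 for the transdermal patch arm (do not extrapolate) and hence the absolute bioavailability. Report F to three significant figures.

Trapezoidal AUC_0→14.75 (transdermal patch):
  [0→1.5]: (0.0+593.3)/2 × 1.5 = 444.975
  [1.5→2.5]: (593.3+455.1)/2 × 1 = 524.2
  [2.5→8.5]: (455.1+65.9)/2 × 6 = 1563.0
  [8.5→14.5]: (65.9+9.4)/2 × 6 = 225.9
  [14.5→14.75]: (9.4+8.7)/2 × 0.25 = 2.2625
  Sum = 2760.3375 µg/L·h
F = (AUC_ev/D_ev)/(AUC_iv/D_iv) = (2760.3375/150)/(16800/150) = 18.40225/112 = 0.1643

F = 0.164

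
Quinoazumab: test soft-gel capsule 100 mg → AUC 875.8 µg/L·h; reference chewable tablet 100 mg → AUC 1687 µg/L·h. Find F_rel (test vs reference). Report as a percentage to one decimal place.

F_rel = 51.9%

F_rel = (AUC_test/D_test) / (AUC_ref/D_ref)
      = (875.8/100) / (1687/100)
      = 8.758 / 16.87 = 0.5191 = 51.91%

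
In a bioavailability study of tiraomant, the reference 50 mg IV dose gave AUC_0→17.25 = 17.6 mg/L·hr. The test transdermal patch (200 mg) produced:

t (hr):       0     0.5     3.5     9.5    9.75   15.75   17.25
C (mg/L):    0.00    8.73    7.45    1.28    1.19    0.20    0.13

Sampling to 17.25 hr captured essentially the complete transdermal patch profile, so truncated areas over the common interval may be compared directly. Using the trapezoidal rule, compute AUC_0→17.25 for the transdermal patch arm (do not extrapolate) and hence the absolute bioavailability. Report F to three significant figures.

F = 0.815

Trapezoidal AUC_0→17.25 (transdermal patch):
  [0→0.5]: (0.00+8.73)/2 × 0.5 = 2.1825
  [0.5→3.5]: (8.73+7.45)/2 × 3 = 24.27
  [3.5→9.5]: (7.45+1.28)/2 × 6 = 26.19
  [9.5→9.75]: (1.28+1.19)/2 × 0.25 = 0.30875
  [9.75→15.75]: (1.19+0.20)/2 × 6 = 4.17
  [15.75→17.25]: (0.20+0.13)/2 × 1.5 = 0.2475
  Sum = 57.36875 mg/L·hr
F = (AUC_ev/D_ev)/(AUC_iv/D_iv) = (57.36875/200)/(17.6/50) = 0.28684375/0.352 = 0.8149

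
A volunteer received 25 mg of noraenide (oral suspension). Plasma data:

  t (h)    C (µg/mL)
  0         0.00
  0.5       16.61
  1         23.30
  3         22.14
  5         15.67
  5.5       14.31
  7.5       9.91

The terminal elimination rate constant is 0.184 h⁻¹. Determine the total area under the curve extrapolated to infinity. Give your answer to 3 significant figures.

AUC = 183 µg/mL·h

Trapezoidal AUC_0→7.5:
  [0→0.5]: (0.00+16.61)/2 × 0.5 = 4.1525
  [0.5→1]: (16.61+23.30)/2 × 0.5 = 9.9775
  [1→3]: (23.30+22.14)/2 × 2 = 45.44
  [3→5]: (22.14+15.67)/2 × 2 = 37.81
  [5→5.5]: (15.67+14.31)/2 × 0.5 = 7.495
  [5.5→7.5]: (14.31+9.91)/2 × 2 = 24.22
  Sum = 129.095 µg/mL·h
Extrapolated tail: C_last / k_e = 9.91 / 0.184 = 53.859
AUC_0→∞ = 129.095 + 53.859 = 182.954 µg/mL·h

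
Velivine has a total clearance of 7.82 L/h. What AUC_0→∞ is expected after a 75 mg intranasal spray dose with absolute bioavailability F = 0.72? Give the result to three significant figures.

AUC_0→∞ = F × Dose / CL
        = 0.72 × 75 / 7.82 = 6.90537 mg/L·h

AUC = 6.91 mg/L·h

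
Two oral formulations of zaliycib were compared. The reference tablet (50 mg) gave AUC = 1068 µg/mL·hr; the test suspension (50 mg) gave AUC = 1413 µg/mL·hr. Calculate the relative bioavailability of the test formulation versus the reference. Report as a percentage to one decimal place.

F_rel = (AUC_test/D_test) / (AUC_ref/D_ref)
      = (1413/50) / (1068/50)
      = 28.26 / 21.36 = 1.3230 = 132.30%

F_rel = 132.3%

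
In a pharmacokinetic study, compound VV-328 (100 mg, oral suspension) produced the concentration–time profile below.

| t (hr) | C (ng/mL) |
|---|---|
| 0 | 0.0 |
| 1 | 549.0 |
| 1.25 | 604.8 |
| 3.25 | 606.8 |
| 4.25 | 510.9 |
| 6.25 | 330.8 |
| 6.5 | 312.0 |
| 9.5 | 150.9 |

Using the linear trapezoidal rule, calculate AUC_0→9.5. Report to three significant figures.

AUC = 3810 ng/mL·hr

Trapezoidal AUC_0→9.5:
  [0→1]: (0.0+549.0)/2 × 1 = 274.5
  [1→1.25]: (549.0+604.8)/2 × 0.25 = 144.225
  [1.25→3.25]: (604.8+606.8)/2 × 2 = 1211.6
  [3.25→4.25]: (606.8+510.9)/2 × 1 = 558.85
  [4.25→6.25]: (510.9+330.8)/2 × 2 = 841.7
  [6.25→6.5]: (330.8+312.0)/2 × 0.25 = 80.35
  [6.5→9.5]: (312.0+150.9)/2 × 3 = 694.35
  Sum = 3805.575 ng/mL·hr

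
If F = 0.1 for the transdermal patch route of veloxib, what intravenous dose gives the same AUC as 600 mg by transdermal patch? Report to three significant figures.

Systemic exposure from an extravascular dose = F × D_ev, so the equivalent IV dose is F × D_ev.
D_iv = F × D_ev = 0.1 × 600 = 60 mg

D_iv = 60.0 mg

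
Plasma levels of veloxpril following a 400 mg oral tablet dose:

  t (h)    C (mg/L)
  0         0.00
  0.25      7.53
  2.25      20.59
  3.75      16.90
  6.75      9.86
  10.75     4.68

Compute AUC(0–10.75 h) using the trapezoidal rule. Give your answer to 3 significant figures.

AUC = 126 mg/L·h

Trapezoidal AUC_0→10.75:
  [0→0.25]: (0.00+7.53)/2 × 0.25 = 0.94125
  [0.25→2.25]: (7.53+20.59)/2 × 2 = 28.12
  [2.25→3.75]: (20.59+16.90)/2 × 1.5 = 28.1175
  [3.75→6.75]: (16.90+9.86)/2 × 3 = 40.14
  [6.75→10.75]: (9.86+4.68)/2 × 4 = 29.08
  Sum = 126.39875 mg/L·h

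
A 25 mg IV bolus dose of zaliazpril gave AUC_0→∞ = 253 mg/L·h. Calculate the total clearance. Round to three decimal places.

CL = 0.099 L/h

CL = Dose_iv / AUC_0→∞
   = 25 / 253 = 0.0988142 L/h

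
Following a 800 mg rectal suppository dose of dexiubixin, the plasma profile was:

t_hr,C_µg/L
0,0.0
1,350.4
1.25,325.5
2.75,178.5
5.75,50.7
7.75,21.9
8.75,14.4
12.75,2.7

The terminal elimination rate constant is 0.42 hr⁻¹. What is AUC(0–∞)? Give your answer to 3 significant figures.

AUC = 1110 µg/L·hr

Trapezoidal AUC_0→12.75:
  [0→1]: (0.0+350.4)/2 × 1 = 175.2
  [1→1.25]: (350.4+325.5)/2 × 0.25 = 84.4875
  [1.25→2.75]: (325.5+178.5)/2 × 1.5 = 378.0
  [2.75→5.75]: (178.5+50.7)/2 × 3 = 343.8
  [5.75→7.75]: (50.7+21.9)/2 × 2 = 72.6
  [7.75→8.75]: (21.9+14.4)/2 × 1 = 18.15
  [8.75→12.75]: (14.4+2.7)/2 × 4 = 34.2
  Sum = 1106.4375 µg/L·hr
Extrapolated tail: C_last / k_e = 2.7 / 0.42 = 6.429
AUC_0→∞ = 1106.4375 + 6.429 = 1112.8665 µg/L·hr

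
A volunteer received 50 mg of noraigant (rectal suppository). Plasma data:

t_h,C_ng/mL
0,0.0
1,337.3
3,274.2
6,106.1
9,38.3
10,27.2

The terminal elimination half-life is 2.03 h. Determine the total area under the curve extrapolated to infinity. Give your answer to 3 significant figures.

AUC = 1680 ng/mL·h

Trapezoidal AUC_0→10:
  [0→1]: (0.0+337.3)/2 × 1 = 168.65
  [1→3]: (337.3+274.2)/2 × 2 = 611.5
  [3→6]: (274.2+106.1)/2 × 3 = 570.45
  [6→9]: (106.1+38.3)/2 × 3 = 216.6
  [9→10]: (38.3+27.2)/2 × 1 = 32.75
  Sum = 1599.95 ng/mL·h
k_e = ln2 / t½ = 0.693147 / 2.03 = 0.3415 h^-1
Extrapolated tail: C_last / k_e = 27.2 / 0.3415 = 79.649
AUC_0→∞ = 1599.95 + 79.649 = 1679.599 ng/mL·h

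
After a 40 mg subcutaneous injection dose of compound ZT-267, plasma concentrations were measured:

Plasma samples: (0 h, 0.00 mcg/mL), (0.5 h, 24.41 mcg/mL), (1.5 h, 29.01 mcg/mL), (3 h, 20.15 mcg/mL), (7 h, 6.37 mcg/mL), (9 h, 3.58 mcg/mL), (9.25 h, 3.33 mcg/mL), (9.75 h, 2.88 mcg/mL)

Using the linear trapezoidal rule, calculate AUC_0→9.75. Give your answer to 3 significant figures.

Trapezoidal AUC_0→9.75:
  [0→0.5]: (0.00+24.41)/2 × 0.5 = 6.1025
  [0.5→1.5]: (24.41+29.01)/2 × 1 = 26.71
  [1.5→3]: (29.01+20.15)/2 × 1.5 = 36.87
  [3→7]: (20.15+6.37)/2 × 4 = 53.04
  [7→9]: (6.37+3.58)/2 × 2 = 9.95
  [9→9.25]: (3.58+3.33)/2 × 0.25 = 0.86375
  [9.25→9.75]: (3.33+2.88)/2 × 0.5 = 1.5525
  Sum = 135.08875 mcg/mL·h

AUC = 135 mcg/mL·h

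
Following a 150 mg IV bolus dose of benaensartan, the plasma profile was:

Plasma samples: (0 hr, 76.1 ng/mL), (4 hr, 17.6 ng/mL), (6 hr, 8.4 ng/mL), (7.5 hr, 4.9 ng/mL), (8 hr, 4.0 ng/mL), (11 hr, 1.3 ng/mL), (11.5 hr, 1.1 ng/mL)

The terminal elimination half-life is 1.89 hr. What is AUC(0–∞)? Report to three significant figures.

Trapezoidal AUC_0→11.5:
  [0→4]: (76.1+17.6)/2 × 4 = 187.4
  [4→6]: (17.6+8.4)/2 × 2 = 26.0
  [6→7.5]: (8.4+4.9)/2 × 1.5 = 9.975
  [7.5→8]: (4.9+4.0)/2 × 0.5 = 2.225
  [8→11]: (4.0+1.3)/2 × 3 = 7.95
  [11→11.5]: (1.3+1.1)/2 × 0.5 = 0.6
  Sum = 234.15 ng/mL·hr
k_e = ln2 / t½ = 0.693147 / 1.89 = 0.3667 hr^-1
Extrapolated tail: C_last / k_e = 1.1 / 0.3667 = 3.000
AUC_0→∞ = 234.15 + 3.000 = 237.15 ng/mL·hr

AUC = 237 ng/mL·hr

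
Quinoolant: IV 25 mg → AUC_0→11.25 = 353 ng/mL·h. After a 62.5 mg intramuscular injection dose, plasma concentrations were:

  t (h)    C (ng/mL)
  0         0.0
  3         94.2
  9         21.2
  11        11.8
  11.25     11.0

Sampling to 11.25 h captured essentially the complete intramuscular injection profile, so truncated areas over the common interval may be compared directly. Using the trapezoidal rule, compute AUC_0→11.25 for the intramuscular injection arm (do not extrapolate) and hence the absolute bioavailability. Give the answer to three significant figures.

Trapezoidal AUC_0→11.25 (intramuscular injection):
  [0→3]: (0.0+94.2)/2 × 3 = 141.3
  [3→9]: (94.2+21.2)/2 × 6 = 346.2
  [9→11]: (21.2+11.8)/2 × 2 = 33.0
  [11→11.25]: (11.8+11.0)/2 × 0.25 = 2.85
  Sum = 523.35 ng/mL·h
F = (AUC_ev/D_ev)/(AUC_iv/D_iv) = (523.35/62.5)/(353/25) = 8.3736/14.12 = 0.5930

F = 0.593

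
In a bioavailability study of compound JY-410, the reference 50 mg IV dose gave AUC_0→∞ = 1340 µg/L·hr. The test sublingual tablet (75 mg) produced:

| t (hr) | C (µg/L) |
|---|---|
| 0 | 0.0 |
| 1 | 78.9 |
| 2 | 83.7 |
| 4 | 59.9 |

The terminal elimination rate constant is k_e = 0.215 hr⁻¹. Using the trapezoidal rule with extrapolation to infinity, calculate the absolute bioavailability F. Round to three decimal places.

Trapezoidal AUC_0→4 (sublingual tablet):
  [0→1]: (0.0+78.9)/2 × 1 = 39.45
  [1→2]: (78.9+83.7)/2 × 1 = 81.3
  [2→4]: (83.7+59.9)/2 × 2 = 143.6
  Sum = 264.35 µg/L·hr
Tail: C_last/k_e = 59.9/0.215 = 278.605
AUC_0→∞ (sublingual tablet) = 264.35 + 278.605 = 542.955 µg/L·hr
F = (AUC_ev/D_ev)/(AUC_iv/D_iv) = (542.955/75)/(1340/50) = 7.2394/26.8 = 0.2701

F = 0.270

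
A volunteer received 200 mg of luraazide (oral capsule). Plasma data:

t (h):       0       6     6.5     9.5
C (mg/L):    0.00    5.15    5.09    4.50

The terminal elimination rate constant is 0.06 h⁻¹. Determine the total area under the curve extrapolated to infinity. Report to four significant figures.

AUC = 107.4 mg/L·h

Trapezoidal AUC_0→9.5:
  [0→6]: (0.00+5.15)/2 × 6 = 15.45
  [6→6.5]: (5.15+5.09)/2 × 0.5 = 2.56
  [6.5→9.5]: (5.09+4.50)/2 × 3 = 14.385
  Sum = 32.395 mg/L·h
Extrapolated tail: C_last / k_e = 4.50 / 0.06 = 75.000
AUC_0→∞ = 32.395 + 75.000 = 107.395 mg/L·h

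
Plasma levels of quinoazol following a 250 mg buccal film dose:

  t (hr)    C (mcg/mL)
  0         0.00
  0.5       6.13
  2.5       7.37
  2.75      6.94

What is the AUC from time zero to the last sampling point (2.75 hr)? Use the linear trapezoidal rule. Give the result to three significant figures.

Trapezoidal AUC_0→2.75:
  [0→0.5]: (0.00+6.13)/2 × 0.5 = 1.5325
  [0.5→2.5]: (6.13+7.37)/2 × 2 = 13.5
  [2.5→2.75]: (7.37+6.94)/2 × 0.25 = 1.78875
  Sum = 16.82125 mcg/mL·hr

AUC = 16.8 mcg/mL·hr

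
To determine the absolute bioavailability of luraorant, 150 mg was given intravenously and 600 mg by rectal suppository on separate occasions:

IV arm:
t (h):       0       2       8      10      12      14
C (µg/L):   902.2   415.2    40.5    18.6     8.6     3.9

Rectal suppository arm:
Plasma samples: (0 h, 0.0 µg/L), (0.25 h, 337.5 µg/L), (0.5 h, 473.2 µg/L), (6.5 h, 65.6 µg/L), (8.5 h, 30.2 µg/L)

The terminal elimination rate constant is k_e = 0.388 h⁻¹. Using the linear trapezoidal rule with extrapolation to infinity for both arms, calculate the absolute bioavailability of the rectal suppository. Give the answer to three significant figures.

F = 0.173

Trapezoidal AUC_0→14 (IV):
  [0→2]: (902.2+415.2)/2 × 2 = 1317.4
  [2→8]: (415.2+40.5)/2 × 6 = 1367.1
  [8→10]: (40.5+18.6)/2 × 2 = 59.1
  [10→12]: (18.6+8.6)/2 × 2 = 27.2
  [12→14]: (8.6+3.9)/2 × 2 = 12.5
  Sum = 2783.3 µg/L·h
IV tail: 3.9/0.388 = 10.052; AUC_iv,0→∞ = 2783.3 + 10.052 = 2793.352 µg/L·h
Trapezoidal AUC_0→8.5 (rectal suppository):
  [0→0.25]: (0.0+337.5)/2 × 0.25 = 42.1875
  [0.25→0.5]: (337.5+473.2)/2 × 0.25 = 101.3375
  [0.5→6.5]: (473.2+65.6)/2 × 6 = 1616.4
  [6.5→8.5]: (65.6+30.2)/2 × 2 = 95.8
  Sum = 1855.725 µg/L·h
rectal suppository tail: 30.2/0.388 = 77.835; AUC_ev,0→∞ = 1855.725 + 77.835 = 1933.56 µg/L·h
F = (AUC_ev/D_ev)/(AUC_iv/D_iv) = (1933.56/600)/(2793.352/150) = 3.2226/18.6223 = 0.1731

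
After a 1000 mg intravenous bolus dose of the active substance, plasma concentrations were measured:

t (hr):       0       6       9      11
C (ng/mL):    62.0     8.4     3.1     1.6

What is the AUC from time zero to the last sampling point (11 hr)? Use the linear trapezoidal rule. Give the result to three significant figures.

Trapezoidal AUC_0→11:
  [0→6]: (62.0+8.4)/2 × 6 = 211.2
  [6→9]: (8.4+3.1)/2 × 3 = 17.25
  [9→11]: (3.1+1.6)/2 × 2 = 4.7
  Sum = 233.15 ng/mL·hr

AUC = 233 ng/mL·hr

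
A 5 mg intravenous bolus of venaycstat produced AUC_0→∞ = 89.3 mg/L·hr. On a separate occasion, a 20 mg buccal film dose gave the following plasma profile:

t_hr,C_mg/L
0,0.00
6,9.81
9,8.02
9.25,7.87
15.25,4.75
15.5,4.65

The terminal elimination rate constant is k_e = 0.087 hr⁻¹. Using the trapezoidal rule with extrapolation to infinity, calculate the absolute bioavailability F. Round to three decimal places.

F = 0.422

Trapezoidal AUC_0→15.5 (buccal film):
  [0→6]: (0.00+9.81)/2 × 6 = 29.43
  [6→9]: (9.81+8.02)/2 × 3 = 26.745
  [9→9.25]: (8.02+7.87)/2 × 0.25 = 1.98625
  [9.25→15.25]: (7.87+4.75)/2 × 6 = 37.86
  [15.25→15.5]: (4.75+4.65)/2 × 0.25 = 1.175
  Sum = 97.19625 mg/L·hr
Tail: C_last/k_e = 4.65/0.087 = 53.448
AUC_0→∞ (buccal film) = 97.19625 + 53.448 = 150.64425 mg/L·hr
F = (AUC_ev/D_ev)/(AUC_iv/D_iv) = (150.64425/20)/(89.3/5) = 7.5322125/17.86 = 0.4217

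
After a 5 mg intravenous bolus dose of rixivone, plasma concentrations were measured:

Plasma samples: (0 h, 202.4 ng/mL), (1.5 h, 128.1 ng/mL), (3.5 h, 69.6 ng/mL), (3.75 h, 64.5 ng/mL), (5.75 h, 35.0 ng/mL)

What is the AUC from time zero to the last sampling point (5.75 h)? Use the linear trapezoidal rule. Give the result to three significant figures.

Trapezoidal AUC_0→5.75:
  [0→1.5]: (202.4+128.1)/2 × 1.5 = 247.875
  [1.5→3.5]: (128.1+69.6)/2 × 2 = 197.7
  [3.5→3.75]: (69.6+64.5)/2 × 0.25 = 16.7625
  [3.75→5.75]: (64.5+35.0)/2 × 2 = 99.5
  Sum = 561.8375 ng/mL·h

AUC = 562 ng/mL·h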